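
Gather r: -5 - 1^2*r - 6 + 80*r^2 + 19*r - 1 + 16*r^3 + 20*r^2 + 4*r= 16*r^3 + 100*r^2 + 22*r - 12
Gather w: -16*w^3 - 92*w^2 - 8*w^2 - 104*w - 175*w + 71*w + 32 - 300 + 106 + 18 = -16*w^3 - 100*w^2 - 208*w - 144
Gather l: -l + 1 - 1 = -l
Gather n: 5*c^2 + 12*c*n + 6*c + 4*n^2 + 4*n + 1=5*c^2 + 6*c + 4*n^2 + n*(12*c + 4) + 1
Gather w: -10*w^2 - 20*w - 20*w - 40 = -10*w^2 - 40*w - 40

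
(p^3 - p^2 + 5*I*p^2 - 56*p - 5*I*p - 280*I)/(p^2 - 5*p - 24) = (p^2 + p*(7 + 5*I) + 35*I)/(p + 3)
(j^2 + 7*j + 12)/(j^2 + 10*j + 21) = (j + 4)/(j + 7)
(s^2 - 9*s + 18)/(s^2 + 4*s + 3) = (s^2 - 9*s + 18)/(s^2 + 4*s + 3)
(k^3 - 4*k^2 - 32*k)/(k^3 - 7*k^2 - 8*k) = (k + 4)/(k + 1)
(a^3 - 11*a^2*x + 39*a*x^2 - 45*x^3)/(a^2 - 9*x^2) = (a^2 - 8*a*x + 15*x^2)/(a + 3*x)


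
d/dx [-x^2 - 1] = -2*x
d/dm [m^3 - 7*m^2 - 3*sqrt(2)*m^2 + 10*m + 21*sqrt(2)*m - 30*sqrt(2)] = 3*m^2 - 14*m - 6*sqrt(2)*m + 10 + 21*sqrt(2)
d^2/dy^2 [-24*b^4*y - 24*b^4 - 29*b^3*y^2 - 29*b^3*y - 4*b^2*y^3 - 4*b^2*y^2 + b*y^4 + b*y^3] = 2*b*(-29*b^2 - 12*b*y - 4*b + 6*y^2 + 3*y)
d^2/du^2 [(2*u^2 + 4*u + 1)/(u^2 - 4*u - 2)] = 6*(4*u^3 + 5*u^2 + 4*u - 2)/(u^6 - 12*u^5 + 42*u^4 - 16*u^3 - 84*u^2 - 48*u - 8)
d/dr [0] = 0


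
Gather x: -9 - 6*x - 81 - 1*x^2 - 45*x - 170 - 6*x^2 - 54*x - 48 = -7*x^2 - 105*x - 308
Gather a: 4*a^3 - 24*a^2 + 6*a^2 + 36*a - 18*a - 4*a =4*a^3 - 18*a^2 + 14*a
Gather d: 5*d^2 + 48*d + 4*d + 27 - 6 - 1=5*d^2 + 52*d + 20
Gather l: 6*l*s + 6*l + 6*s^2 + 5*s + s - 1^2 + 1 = l*(6*s + 6) + 6*s^2 + 6*s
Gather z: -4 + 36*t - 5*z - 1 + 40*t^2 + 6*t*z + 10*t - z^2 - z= 40*t^2 + 46*t - z^2 + z*(6*t - 6) - 5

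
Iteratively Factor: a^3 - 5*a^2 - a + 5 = (a + 1)*(a^2 - 6*a + 5) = (a - 1)*(a + 1)*(a - 5)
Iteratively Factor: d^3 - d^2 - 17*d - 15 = (d + 1)*(d^2 - 2*d - 15) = (d - 5)*(d + 1)*(d + 3)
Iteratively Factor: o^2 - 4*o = (o)*(o - 4)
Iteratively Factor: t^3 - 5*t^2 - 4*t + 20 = (t - 2)*(t^2 - 3*t - 10) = (t - 2)*(t + 2)*(t - 5)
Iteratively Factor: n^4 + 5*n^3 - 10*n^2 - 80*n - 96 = (n - 4)*(n^3 + 9*n^2 + 26*n + 24) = (n - 4)*(n + 4)*(n^2 + 5*n + 6) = (n - 4)*(n + 3)*(n + 4)*(n + 2)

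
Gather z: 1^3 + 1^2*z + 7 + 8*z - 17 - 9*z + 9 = 0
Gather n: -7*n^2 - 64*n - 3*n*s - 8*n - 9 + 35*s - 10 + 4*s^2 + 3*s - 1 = -7*n^2 + n*(-3*s - 72) + 4*s^2 + 38*s - 20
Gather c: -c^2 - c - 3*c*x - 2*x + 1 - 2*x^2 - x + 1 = -c^2 + c*(-3*x - 1) - 2*x^2 - 3*x + 2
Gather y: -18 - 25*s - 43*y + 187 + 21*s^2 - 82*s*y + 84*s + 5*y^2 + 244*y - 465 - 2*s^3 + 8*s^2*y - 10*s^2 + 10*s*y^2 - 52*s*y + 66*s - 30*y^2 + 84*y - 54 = -2*s^3 + 11*s^2 + 125*s + y^2*(10*s - 25) + y*(8*s^2 - 134*s + 285) - 350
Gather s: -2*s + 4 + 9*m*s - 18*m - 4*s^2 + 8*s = -18*m - 4*s^2 + s*(9*m + 6) + 4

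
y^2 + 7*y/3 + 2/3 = (y + 1/3)*(y + 2)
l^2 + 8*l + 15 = (l + 3)*(l + 5)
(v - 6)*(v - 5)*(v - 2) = v^3 - 13*v^2 + 52*v - 60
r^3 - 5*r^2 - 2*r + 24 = (r - 4)*(r - 3)*(r + 2)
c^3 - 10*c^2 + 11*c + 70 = (c - 7)*(c - 5)*(c + 2)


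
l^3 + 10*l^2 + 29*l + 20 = (l + 1)*(l + 4)*(l + 5)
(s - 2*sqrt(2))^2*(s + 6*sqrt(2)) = s^3 + 2*sqrt(2)*s^2 - 40*s + 48*sqrt(2)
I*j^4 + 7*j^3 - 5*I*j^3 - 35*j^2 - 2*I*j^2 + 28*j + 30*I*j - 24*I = (j - 4)*(j - 6*I)*(j - I)*(I*j - I)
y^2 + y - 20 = (y - 4)*(y + 5)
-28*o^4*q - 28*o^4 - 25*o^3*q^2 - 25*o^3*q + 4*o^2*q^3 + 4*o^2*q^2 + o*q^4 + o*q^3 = (-4*o + q)*(o + q)*(7*o + q)*(o*q + o)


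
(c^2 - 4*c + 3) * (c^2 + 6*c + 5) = c^4 + 2*c^3 - 16*c^2 - 2*c + 15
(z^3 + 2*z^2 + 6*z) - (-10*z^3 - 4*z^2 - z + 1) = 11*z^3 + 6*z^2 + 7*z - 1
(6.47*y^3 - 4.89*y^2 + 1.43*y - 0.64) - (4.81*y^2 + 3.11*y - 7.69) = 6.47*y^3 - 9.7*y^2 - 1.68*y + 7.05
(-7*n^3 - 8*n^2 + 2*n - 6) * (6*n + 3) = -42*n^4 - 69*n^3 - 12*n^2 - 30*n - 18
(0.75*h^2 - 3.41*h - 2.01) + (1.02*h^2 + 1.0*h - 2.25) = 1.77*h^2 - 2.41*h - 4.26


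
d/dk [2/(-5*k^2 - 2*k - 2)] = 4*(5*k + 1)/(5*k^2 + 2*k + 2)^2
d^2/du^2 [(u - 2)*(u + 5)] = 2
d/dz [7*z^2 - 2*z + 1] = 14*z - 2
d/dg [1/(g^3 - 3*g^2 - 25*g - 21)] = (-3*g^2 + 6*g + 25)/(-g^3 + 3*g^2 + 25*g + 21)^2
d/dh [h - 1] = 1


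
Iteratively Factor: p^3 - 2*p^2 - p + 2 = (p + 1)*(p^2 - 3*p + 2) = (p - 1)*(p + 1)*(p - 2)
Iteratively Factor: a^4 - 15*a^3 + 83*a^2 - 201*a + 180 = (a - 3)*(a^3 - 12*a^2 + 47*a - 60) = (a - 4)*(a - 3)*(a^2 - 8*a + 15) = (a - 4)*(a - 3)^2*(a - 5)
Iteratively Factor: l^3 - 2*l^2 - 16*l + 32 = (l - 4)*(l^2 + 2*l - 8) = (l - 4)*(l - 2)*(l + 4)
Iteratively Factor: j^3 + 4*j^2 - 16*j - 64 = (j + 4)*(j^2 - 16) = (j - 4)*(j + 4)*(j + 4)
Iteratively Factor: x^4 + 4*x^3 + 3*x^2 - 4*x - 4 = (x + 2)*(x^3 + 2*x^2 - x - 2) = (x + 1)*(x + 2)*(x^2 + x - 2) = (x - 1)*(x + 1)*(x + 2)*(x + 2)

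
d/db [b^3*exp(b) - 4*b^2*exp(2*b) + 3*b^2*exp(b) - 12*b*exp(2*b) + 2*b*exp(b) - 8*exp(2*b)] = (b^3 - 8*b^2*exp(b) + 6*b^2 - 32*b*exp(b) + 8*b - 28*exp(b) + 2)*exp(b)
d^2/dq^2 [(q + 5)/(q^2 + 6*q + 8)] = 2*(4*(q + 3)^2*(q + 5) - (3*q + 11)*(q^2 + 6*q + 8))/(q^2 + 6*q + 8)^3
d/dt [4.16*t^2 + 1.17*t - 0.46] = 8.32*t + 1.17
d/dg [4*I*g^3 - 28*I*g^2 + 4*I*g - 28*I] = I*(12*g^2 - 56*g + 4)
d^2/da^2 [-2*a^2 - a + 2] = -4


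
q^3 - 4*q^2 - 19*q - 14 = (q - 7)*(q + 1)*(q + 2)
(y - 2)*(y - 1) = y^2 - 3*y + 2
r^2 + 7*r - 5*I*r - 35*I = (r + 7)*(r - 5*I)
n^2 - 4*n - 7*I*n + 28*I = (n - 4)*(n - 7*I)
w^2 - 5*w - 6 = (w - 6)*(w + 1)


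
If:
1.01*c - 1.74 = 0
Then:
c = 1.72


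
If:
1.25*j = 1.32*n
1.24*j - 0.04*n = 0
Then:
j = 0.00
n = 0.00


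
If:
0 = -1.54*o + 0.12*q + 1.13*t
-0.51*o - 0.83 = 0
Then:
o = -1.63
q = -9.41666666666667*t - 20.8856209150327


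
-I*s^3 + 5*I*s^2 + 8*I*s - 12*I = (s - 6)*(s + 2)*(-I*s + I)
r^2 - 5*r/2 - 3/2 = (r - 3)*(r + 1/2)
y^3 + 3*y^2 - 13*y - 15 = (y - 3)*(y + 1)*(y + 5)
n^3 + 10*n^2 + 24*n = n*(n + 4)*(n + 6)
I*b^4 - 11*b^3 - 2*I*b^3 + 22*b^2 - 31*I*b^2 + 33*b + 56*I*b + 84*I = (b - 3)*(b + 4*I)*(b + 7*I)*(I*b + I)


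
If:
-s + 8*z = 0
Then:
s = 8*z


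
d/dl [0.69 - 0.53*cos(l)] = 0.53*sin(l)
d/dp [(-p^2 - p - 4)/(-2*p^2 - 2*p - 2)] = -(6*p + 3)/(2*(p^2 + p + 1)^2)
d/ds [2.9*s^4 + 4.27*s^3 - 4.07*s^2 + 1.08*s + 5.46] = 11.6*s^3 + 12.81*s^2 - 8.14*s + 1.08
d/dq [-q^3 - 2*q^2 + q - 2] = -3*q^2 - 4*q + 1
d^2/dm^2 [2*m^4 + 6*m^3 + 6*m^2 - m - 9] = 24*m^2 + 36*m + 12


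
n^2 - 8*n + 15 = (n - 5)*(n - 3)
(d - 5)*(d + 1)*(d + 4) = d^3 - 21*d - 20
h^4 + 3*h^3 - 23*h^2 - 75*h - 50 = (h - 5)*(h + 1)*(h + 2)*(h + 5)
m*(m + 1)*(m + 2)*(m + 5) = m^4 + 8*m^3 + 17*m^2 + 10*m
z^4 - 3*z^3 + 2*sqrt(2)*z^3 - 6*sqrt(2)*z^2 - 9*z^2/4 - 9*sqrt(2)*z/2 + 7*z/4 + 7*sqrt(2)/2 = (z - 7/2)*(z - 1/2)*(z + 1)*(z + 2*sqrt(2))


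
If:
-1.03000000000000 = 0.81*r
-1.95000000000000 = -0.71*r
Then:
No Solution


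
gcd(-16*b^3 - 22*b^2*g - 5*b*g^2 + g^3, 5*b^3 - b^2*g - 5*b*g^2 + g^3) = b + g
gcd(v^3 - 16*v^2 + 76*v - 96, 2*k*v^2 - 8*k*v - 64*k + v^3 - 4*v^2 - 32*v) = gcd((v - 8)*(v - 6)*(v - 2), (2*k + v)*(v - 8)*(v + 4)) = v - 8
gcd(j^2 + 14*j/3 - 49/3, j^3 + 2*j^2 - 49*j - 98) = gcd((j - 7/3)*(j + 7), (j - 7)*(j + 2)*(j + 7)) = j + 7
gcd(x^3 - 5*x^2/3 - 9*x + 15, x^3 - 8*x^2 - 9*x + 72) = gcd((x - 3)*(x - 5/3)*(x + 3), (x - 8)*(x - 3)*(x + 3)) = x^2 - 9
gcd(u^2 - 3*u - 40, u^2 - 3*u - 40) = u^2 - 3*u - 40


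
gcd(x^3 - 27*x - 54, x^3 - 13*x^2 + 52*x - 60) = x - 6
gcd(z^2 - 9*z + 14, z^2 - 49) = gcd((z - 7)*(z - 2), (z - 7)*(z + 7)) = z - 7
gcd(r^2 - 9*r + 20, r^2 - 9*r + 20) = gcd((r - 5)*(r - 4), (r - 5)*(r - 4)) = r^2 - 9*r + 20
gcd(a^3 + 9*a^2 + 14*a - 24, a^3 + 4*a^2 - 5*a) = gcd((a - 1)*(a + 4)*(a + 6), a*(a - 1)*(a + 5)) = a - 1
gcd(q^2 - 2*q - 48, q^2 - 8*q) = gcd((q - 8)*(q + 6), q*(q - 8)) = q - 8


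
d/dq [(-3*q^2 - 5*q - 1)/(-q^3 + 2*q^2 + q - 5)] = (-3*q^4 - 10*q^3 + 4*q^2 + 34*q + 26)/(q^6 - 4*q^5 + 2*q^4 + 14*q^3 - 19*q^2 - 10*q + 25)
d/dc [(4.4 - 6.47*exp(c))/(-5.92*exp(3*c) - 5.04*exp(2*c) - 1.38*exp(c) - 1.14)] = (-76.6048*exp(3*c) + 45.5352*exp(2*c) + 44.352*exp(c) + 13.4478)*exp(c)/(35.0464*exp(6*c) + 59.6736*exp(5*c) + 41.7408*exp(4*c) + 27.408*exp(3*c) + 13.3956*exp(2*c) + 3.1464*exp(c) + 1.2996)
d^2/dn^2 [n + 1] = 0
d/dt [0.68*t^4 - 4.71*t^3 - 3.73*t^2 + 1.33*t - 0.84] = 2.72*t^3 - 14.13*t^2 - 7.46*t + 1.33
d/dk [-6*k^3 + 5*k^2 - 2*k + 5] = -18*k^2 + 10*k - 2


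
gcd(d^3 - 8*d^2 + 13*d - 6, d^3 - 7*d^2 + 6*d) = d^2 - 7*d + 6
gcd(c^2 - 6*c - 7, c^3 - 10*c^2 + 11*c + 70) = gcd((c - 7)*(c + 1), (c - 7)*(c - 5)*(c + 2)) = c - 7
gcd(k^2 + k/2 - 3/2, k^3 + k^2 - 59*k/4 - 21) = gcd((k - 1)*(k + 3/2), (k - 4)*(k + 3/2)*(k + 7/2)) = k + 3/2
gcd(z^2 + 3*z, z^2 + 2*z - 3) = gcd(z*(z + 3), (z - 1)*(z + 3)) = z + 3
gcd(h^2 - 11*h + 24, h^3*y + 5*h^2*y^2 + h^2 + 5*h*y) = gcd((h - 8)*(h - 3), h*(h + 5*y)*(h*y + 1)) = 1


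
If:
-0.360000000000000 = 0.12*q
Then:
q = -3.00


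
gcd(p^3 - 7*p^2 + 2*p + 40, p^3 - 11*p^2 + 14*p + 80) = p^2 - 3*p - 10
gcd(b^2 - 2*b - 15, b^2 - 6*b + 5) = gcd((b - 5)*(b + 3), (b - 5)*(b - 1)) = b - 5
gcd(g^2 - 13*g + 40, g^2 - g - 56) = g - 8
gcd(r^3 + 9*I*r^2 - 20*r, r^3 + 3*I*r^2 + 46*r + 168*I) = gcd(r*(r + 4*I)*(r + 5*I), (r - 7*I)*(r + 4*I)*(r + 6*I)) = r + 4*I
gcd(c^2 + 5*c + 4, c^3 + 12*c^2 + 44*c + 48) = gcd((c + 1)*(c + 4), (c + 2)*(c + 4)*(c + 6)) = c + 4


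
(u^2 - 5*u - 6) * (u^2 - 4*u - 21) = u^4 - 9*u^3 - 7*u^2 + 129*u + 126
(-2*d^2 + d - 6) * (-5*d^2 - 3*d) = 10*d^4 + d^3 + 27*d^2 + 18*d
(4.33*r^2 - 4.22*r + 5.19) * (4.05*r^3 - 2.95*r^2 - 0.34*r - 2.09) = 17.5365*r^5 - 29.8645*r^4 + 31.9963*r^3 - 22.9254*r^2 + 7.0552*r - 10.8471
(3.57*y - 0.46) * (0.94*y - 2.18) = 3.3558*y^2 - 8.215*y + 1.0028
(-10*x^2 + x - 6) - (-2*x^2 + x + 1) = -8*x^2 - 7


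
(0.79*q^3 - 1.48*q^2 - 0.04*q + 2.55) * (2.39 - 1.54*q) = -1.2166*q^4 + 4.1673*q^3 - 3.4756*q^2 - 4.0226*q + 6.0945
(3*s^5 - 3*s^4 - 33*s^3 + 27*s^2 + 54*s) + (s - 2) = 3*s^5 - 3*s^4 - 33*s^3 + 27*s^2 + 55*s - 2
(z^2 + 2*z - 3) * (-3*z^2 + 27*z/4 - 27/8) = -3*z^4 + 3*z^3/4 + 153*z^2/8 - 27*z + 81/8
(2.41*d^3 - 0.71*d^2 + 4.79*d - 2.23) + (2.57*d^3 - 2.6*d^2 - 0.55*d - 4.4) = 4.98*d^3 - 3.31*d^2 + 4.24*d - 6.63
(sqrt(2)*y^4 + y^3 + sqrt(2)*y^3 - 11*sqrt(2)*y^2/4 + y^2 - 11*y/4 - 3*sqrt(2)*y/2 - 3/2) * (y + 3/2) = sqrt(2)*y^5 + y^4 + 5*sqrt(2)*y^4/2 - 5*sqrt(2)*y^3/4 + 5*y^3/2 - 45*sqrt(2)*y^2/8 - 5*y^2/4 - 45*y/8 - 9*sqrt(2)*y/4 - 9/4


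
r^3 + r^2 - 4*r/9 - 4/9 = (r - 2/3)*(r + 2/3)*(r + 1)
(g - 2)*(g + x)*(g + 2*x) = g^3 + 3*g^2*x - 2*g^2 + 2*g*x^2 - 6*g*x - 4*x^2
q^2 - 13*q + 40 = (q - 8)*(q - 5)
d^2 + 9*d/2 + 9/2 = (d + 3/2)*(d + 3)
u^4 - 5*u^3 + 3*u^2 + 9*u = u*(u - 3)^2*(u + 1)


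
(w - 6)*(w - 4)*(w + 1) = w^3 - 9*w^2 + 14*w + 24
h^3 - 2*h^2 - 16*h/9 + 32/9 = (h - 2)*(h - 4/3)*(h + 4/3)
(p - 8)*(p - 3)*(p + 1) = p^3 - 10*p^2 + 13*p + 24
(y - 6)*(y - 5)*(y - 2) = y^3 - 13*y^2 + 52*y - 60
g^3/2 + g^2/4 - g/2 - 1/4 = (g/2 + 1/2)*(g - 1)*(g + 1/2)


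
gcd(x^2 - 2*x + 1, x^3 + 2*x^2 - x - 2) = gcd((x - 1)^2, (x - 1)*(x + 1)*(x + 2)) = x - 1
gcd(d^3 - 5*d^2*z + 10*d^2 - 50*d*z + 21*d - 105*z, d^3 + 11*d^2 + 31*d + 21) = d^2 + 10*d + 21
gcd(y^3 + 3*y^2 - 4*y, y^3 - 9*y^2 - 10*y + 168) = y + 4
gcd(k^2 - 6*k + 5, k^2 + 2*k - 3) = k - 1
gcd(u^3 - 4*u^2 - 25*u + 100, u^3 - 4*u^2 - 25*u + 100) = u^3 - 4*u^2 - 25*u + 100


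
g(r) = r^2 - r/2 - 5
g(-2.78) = 4.12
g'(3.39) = 6.28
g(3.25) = 3.94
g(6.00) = 28.00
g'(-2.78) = -6.06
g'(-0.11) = -0.72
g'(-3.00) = -6.50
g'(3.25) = 6.00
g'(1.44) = 2.38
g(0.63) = -4.92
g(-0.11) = -4.93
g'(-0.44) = -1.38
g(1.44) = -3.65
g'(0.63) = 0.76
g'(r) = 2*r - 1/2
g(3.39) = 4.80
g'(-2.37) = -5.24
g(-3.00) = 5.50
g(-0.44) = -4.59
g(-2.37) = 1.80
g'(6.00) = 11.50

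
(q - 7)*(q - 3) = q^2 - 10*q + 21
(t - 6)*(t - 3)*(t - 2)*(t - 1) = t^4 - 12*t^3 + 47*t^2 - 72*t + 36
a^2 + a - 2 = (a - 1)*(a + 2)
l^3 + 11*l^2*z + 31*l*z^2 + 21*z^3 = (l + z)*(l + 3*z)*(l + 7*z)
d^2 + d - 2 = (d - 1)*(d + 2)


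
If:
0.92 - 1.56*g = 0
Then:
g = 0.59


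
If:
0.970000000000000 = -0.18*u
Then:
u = -5.39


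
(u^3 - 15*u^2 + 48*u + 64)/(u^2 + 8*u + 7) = (u^2 - 16*u + 64)/(u + 7)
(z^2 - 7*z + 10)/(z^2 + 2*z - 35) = (z - 2)/(z + 7)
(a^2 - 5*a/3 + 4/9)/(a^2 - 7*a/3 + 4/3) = (a - 1/3)/(a - 1)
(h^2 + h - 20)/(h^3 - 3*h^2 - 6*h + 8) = (h + 5)/(h^2 + h - 2)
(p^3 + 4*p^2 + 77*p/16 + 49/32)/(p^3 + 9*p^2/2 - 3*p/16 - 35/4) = (8*p^2 + 18*p + 7)/(2*(4*p^2 + 11*p - 20))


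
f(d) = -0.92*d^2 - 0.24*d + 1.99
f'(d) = -1.84*d - 0.24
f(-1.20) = 0.95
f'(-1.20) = 1.97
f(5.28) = -24.93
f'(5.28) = -9.96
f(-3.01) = -5.62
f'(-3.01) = 5.30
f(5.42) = -26.34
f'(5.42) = -10.21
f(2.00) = -2.17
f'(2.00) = -3.92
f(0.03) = 1.98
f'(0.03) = -0.30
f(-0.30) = 1.98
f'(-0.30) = 0.31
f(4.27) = -15.81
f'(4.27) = -8.10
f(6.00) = -32.57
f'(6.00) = -11.28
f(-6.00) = -29.69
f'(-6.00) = 10.80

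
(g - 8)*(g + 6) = g^2 - 2*g - 48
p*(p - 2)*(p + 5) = p^3 + 3*p^2 - 10*p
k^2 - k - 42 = (k - 7)*(k + 6)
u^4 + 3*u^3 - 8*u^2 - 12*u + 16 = (u - 2)*(u - 1)*(u + 2)*(u + 4)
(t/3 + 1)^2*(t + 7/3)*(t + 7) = t^4/9 + 46*t^3/27 + 244*t^2/27 + 182*t/9 + 49/3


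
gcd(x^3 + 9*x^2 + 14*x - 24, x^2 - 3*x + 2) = x - 1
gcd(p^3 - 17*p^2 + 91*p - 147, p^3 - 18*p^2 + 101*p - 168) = p^2 - 10*p + 21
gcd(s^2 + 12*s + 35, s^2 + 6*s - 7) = s + 7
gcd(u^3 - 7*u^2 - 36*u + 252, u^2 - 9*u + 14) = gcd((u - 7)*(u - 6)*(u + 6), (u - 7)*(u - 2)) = u - 7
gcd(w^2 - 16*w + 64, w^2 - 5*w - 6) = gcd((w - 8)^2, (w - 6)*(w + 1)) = 1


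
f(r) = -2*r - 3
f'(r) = -2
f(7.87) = -18.74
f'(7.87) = -2.00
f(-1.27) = -0.46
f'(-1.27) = -2.00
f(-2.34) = 1.68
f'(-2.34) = -2.00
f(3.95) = -10.90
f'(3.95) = -2.00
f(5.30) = -13.60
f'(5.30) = -2.00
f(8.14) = -19.28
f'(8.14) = -2.00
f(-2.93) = 2.86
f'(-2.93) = -2.00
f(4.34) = -11.68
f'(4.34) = -2.00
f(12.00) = -27.00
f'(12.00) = -2.00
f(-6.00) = 9.00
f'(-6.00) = -2.00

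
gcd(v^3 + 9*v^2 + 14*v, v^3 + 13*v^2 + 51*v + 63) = v + 7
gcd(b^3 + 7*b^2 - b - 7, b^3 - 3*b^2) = 1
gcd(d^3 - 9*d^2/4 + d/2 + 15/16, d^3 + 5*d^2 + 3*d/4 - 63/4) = d - 3/2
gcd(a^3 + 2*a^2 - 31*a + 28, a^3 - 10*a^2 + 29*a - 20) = a^2 - 5*a + 4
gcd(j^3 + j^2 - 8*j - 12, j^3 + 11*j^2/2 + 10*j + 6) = j^2 + 4*j + 4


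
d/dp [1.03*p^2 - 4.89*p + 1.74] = 2.06*p - 4.89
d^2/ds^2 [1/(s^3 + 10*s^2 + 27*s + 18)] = 2*(-(3*s + 10)*(s^3 + 10*s^2 + 27*s + 18) + (3*s^2 + 20*s + 27)^2)/(s^3 + 10*s^2 + 27*s + 18)^3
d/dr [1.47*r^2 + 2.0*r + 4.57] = 2.94*r + 2.0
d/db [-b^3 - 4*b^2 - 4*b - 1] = -3*b^2 - 8*b - 4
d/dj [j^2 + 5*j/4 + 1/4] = 2*j + 5/4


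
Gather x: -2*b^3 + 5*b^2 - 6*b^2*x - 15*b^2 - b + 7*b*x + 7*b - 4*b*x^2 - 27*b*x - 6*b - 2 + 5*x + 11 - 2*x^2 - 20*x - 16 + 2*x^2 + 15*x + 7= -2*b^3 - 10*b^2 - 4*b*x^2 + x*(-6*b^2 - 20*b)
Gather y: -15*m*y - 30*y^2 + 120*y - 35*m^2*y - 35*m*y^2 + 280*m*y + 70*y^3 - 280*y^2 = 70*y^3 + y^2*(-35*m - 310) + y*(-35*m^2 + 265*m + 120)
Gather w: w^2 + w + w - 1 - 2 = w^2 + 2*w - 3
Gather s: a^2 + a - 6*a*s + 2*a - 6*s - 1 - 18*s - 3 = a^2 + 3*a + s*(-6*a - 24) - 4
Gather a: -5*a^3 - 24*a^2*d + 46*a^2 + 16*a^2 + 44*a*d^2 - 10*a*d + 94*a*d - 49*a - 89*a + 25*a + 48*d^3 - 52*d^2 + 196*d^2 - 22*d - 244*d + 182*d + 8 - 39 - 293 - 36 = -5*a^3 + a^2*(62 - 24*d) + a*(44*d^2 + 84*d - 113) + 48*d^3 + 144*d^2 - 84*d - 360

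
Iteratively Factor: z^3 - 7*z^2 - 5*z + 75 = (z + 3)*(z^2 - 10*z + 25) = (z - 5)*(z + 3)*(z - 5)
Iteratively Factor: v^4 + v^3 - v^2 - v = (v)*(v^3 + v^2 - v - 1) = v*(v - 1)*(v^2 + 2*v + 1) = v*(v - 1)*(v + 1)*(v + 1)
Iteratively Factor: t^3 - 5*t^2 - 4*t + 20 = (t - 5)*(t^2 - 4) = (t - 5)*(t - 2)*(t + 2)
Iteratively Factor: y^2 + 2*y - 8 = (y - 2)*(y + 4)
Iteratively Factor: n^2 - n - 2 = (n - 2)*(n + 1)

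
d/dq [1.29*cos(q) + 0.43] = -1.29*sin(q)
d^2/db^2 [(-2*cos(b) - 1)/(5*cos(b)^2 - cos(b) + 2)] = 5*(-90*sin(b)^4*cos(b) - 22*sin(b)^4 + 7*sin(b)^2 + 33*cos(b)/4 - 33*cos(3*b)/4 + 5*cos(5*b) + 13)/(5*sin(b)^2 + cos(b) - 7)^3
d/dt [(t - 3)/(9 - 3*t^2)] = (-t^2 + 2*t*(t - 3) + 3)/(3*(t^2 - 3)^2)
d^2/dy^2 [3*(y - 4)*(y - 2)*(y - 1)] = 18*y - 42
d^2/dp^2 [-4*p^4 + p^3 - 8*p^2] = -48*p^2 + 6*p - 16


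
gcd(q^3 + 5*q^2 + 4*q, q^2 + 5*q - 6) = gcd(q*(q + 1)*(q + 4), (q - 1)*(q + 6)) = 1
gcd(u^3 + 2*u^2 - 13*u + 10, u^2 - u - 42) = 1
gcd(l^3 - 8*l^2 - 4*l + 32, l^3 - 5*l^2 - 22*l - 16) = l^2 - 6*l - 16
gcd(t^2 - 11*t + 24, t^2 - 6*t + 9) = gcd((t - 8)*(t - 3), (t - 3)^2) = t - 3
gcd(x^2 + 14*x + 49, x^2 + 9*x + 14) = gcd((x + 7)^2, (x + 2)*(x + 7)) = x + 7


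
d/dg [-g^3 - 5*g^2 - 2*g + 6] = -3*g^2 - 10*g - 2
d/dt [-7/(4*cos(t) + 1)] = -28*sin(t)/(4*cos(t) + 1)^2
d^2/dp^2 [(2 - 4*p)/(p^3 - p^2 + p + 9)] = 4*(-(2*p - 1)*(3*p^2 - 2*p + 1)^2 + (6*p^2 - 4*p + (2*p - 1)*(3*p - 1) + 2)*(p^3 - p^2 + p + 9))/(p^3 - p^2 + p + 9)^3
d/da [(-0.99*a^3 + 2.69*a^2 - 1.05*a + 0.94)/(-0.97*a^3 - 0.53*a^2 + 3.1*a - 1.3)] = (-4.44089209850063e-16*a^5 + 3.134*a^4 - 8.175*a^3 + 14.3789*a^2 - 5.9976*a - 1.549)/(0.9409*a^6 + 1.0282*a^5 - 5.7331*a^4 - 0.764000000000001*a^3 + 10.988*a^2 - 8.06*a + 1.69)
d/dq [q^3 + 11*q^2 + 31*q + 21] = 3*q^2 + 22*q + 31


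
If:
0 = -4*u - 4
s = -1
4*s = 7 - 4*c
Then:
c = 11/4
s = -1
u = -1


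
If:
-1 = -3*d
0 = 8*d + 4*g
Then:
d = 1/3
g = -2/3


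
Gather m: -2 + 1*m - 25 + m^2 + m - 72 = m^2 + 2*m - 99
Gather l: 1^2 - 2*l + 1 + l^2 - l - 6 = l^2 - 3*l - 4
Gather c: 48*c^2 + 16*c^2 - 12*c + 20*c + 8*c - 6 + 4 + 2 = 64*c^2 + 16*c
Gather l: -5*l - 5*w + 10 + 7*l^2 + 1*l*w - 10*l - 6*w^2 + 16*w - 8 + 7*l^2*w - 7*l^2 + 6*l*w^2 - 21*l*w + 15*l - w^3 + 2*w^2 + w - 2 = 7*l^2*w + l*(6*w^2 - 20*w) - w^3 - 4*w^2 + 12*w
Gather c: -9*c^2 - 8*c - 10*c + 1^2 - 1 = -9*c^2 - 18*c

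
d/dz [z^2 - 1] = 2*z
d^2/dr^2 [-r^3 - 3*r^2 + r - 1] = -6*r - 6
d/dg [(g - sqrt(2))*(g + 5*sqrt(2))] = 2*g + 4*sqrt(2)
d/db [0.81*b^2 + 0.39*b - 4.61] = 1.62*b + 0.39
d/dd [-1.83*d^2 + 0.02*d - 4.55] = 0.02 - 3.66*d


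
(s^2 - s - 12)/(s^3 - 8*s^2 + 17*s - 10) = (s^2 - s - 12)/(s^3 - 8*s^2 + 17*s - 10)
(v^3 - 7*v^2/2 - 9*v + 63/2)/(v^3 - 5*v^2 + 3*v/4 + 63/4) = 2*(v + 3)/(2*v + 3)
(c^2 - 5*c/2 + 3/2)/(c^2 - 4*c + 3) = (c - 3/2)/(c - 3)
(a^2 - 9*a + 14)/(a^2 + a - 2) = (a^2 - 9*a + 14)/(a^2 + a - 2)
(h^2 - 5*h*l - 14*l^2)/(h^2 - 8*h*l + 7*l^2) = (h + 2*l)/(h - l)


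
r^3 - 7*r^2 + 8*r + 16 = (r - 4)^2*(r + 1)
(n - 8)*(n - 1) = n^2 - 9*n + 8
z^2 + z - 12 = (z - 3)*(z + 4)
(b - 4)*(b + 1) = b^2 - 3*b - 4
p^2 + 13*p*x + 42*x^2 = (p + 6*x)*(p + 7*x)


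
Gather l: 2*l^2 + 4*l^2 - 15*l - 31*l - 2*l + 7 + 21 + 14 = 6*l^2 - 48*l + 42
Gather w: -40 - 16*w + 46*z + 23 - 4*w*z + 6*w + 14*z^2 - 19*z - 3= w*(-4*z - 10) + 14*z^2 + 27*z - 20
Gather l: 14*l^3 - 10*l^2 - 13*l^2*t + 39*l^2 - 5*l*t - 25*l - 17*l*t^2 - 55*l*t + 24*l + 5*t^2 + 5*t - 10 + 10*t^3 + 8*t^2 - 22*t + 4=14*l^3 + l^2*(29 - 13*t) + l*(-17*t^2 - 60*t - 1) + 10*t^3 + 13*t^2 - 17*t - 6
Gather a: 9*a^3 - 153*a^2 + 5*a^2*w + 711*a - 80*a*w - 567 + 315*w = 9*a^3 + a^2*(5*w - 153) + a*(711 - 80*w) + 315*w - 567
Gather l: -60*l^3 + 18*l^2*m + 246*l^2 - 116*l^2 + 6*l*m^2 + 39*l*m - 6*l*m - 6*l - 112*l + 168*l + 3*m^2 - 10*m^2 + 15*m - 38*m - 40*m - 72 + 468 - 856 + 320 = -60*l^3 + l^2*(18*m + 130) + l*(6*m^2 + 33*m + 50) - 7*m^2 - 63*m - 140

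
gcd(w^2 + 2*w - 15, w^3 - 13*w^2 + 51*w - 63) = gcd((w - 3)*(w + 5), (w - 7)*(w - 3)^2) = w - 3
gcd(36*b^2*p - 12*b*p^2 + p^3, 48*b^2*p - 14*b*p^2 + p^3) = -6*b*p + p^2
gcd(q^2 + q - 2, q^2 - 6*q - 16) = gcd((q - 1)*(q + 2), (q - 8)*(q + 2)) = q + 2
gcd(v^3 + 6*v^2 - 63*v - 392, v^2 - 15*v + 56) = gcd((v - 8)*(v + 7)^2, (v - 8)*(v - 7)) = v - 8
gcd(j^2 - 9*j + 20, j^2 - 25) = j - 5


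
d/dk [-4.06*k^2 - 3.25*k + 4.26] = -8.12*k - 3.25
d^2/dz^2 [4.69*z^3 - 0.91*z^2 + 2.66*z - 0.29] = 28.14*z - 1.82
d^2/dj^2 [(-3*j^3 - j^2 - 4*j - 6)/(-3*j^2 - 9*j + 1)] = 2*(261*j^3 + 90*j^2 + 531*j + 541)/(27*j^6 + 243*j^5 + 702*j^4 + 567*j^3 - 234*j^2 + 27*j - 1)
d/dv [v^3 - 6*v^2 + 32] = 3*v*(v - 4)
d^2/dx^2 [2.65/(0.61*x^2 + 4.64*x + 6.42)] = (-1.97213*x^2 - 15.00112*x + 2.65*(1.22*x + 4.64)*(2.44*x + 9.28) - 20.75586)/(0.61*x^2 + 4.64*x + 6.42)^3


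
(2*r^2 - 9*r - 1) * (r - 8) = 2*r^3 - 25*r^2 + 71*r + 8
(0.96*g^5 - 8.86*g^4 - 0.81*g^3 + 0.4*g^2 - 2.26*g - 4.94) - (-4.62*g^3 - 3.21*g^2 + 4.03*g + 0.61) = 0.96*g^5 - 8.86*g^4 + 3.81*g^3 + 3.61*g^2 - 6.29*g - 5.55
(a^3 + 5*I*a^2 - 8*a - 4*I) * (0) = 0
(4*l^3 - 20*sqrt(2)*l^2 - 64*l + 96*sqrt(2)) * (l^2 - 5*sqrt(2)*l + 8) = 4*l^5 - 40*sqrt(2)*l^4 + 168*l^3 + 256*sqrt(2)*l^2 - 1472*l + 768*sqrt(2)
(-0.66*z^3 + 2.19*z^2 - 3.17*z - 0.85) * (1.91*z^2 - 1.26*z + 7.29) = -1.2606*z^5 + 5.0145*z^4 - 13.6255*z^3 + 18.3358*z^2 - 22.0383*z - 6.1965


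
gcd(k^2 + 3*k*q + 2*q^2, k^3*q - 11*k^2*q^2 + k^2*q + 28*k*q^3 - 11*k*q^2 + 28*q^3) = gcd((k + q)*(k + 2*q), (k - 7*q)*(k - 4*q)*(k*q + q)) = 1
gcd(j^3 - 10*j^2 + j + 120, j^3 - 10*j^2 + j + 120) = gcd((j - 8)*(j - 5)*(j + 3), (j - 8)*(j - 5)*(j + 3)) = j^3 - 10*j^2 + j + 120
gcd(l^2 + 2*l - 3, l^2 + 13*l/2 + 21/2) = l + 3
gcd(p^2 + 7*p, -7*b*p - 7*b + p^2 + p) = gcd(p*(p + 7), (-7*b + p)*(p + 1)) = 1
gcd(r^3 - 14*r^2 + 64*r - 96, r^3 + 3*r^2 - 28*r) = r - 4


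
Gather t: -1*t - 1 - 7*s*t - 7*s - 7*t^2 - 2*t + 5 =-7*s - 7*t^2 + t*(-7*s - 3) + 4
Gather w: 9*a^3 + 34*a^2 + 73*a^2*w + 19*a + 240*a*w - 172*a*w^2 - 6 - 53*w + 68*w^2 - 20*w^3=9*a^3 + 34*a^2 + 19*a - 20*w^3 + w^2*(68 - 172*a) + w*(73*a^2 + 240*a - 53) - 6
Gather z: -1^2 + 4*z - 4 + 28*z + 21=32*z + 16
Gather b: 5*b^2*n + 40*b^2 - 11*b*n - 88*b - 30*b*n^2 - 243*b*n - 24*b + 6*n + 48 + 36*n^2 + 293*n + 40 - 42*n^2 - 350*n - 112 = b^2*(5*n + 40) + b*(-30*n^2 - 254*n - 112) - 6*n^2 - 51*n - 24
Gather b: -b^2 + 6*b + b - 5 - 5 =-b^2 + 7*b - 10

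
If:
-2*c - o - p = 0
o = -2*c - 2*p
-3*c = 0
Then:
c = 0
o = 0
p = 0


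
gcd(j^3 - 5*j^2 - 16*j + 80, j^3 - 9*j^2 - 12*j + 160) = j^2 - j - 20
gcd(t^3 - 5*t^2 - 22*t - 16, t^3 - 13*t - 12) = t + 1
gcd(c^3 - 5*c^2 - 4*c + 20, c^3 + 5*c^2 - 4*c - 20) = c^2 - 4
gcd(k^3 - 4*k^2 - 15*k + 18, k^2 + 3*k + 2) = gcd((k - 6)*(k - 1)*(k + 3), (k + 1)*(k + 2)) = 1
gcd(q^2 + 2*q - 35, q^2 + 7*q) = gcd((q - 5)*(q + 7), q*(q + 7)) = q + 7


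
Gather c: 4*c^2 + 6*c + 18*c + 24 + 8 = 4*c^2 + 24*c + 32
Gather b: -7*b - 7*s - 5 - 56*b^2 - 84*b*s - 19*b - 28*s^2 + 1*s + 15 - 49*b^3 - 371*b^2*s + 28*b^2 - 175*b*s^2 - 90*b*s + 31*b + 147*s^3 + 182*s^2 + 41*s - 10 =-49*b^3 + b^2*(-371*s - 28) + b*(-175*s^2 - 174*s + 5) + 147*s^3 + 154*s^2 + 35*s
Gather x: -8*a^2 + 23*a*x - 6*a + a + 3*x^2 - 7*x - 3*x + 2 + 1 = -8*a^2 - 5*a + 3*x^2 + x*(23*a - 10) + 3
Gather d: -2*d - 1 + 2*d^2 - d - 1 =2*d^2 - 3*d - 2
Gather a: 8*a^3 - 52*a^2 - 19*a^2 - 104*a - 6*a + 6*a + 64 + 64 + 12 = 8*a^3 - 71*a^2 - 104*a + 140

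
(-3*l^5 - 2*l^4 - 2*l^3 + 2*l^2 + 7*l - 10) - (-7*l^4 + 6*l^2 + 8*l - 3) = -3*l^5 + 5*l^4 - 2*l^3 - 4*l^2 - l - 7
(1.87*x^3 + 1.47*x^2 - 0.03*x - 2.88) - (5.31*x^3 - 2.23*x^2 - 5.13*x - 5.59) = -3.44*x^3 + 3.7*x^2 + 5.1*x + 2.71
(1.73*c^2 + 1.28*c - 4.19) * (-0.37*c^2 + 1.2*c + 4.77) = -0.6401*c^4 + 1.6024*c^3 + 11.3384*c^2 + 1.0776*c - 19.9863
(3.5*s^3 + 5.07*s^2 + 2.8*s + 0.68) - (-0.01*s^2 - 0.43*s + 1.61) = 3.5*s^3 + 5.08*s^2 + 3.23*s - 0.93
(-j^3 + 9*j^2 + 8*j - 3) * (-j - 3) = j^4 - 6*j^3 - 35*j^2 - 21*j + 9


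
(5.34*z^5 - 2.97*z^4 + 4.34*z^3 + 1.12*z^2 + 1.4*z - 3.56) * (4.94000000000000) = 26.3796*z^5 - 14.6718*z^4 + 21.4396*z^3 + 5.5328*z^2 + 6.916*z - 17.5864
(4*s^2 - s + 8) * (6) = 24*s^2 - 6*s + 48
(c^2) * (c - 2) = c^3 - 2*c^2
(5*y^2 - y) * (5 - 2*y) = -10*y^3 + 27*y^2 - 5*y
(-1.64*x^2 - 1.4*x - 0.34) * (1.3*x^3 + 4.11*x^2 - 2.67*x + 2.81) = -2.132*x^5 - 8.5604*x^4 - 1.8172*x^3 - 2.2678*x^2 - 3.0262*x - 0.9554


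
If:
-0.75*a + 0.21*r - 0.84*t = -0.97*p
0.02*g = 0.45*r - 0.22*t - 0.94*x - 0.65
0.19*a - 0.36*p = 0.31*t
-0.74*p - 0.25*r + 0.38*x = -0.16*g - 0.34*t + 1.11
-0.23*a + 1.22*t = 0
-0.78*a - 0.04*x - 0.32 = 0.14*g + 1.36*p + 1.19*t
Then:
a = -0.81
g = 6.90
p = -0.30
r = -2.13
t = -0.15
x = -1.82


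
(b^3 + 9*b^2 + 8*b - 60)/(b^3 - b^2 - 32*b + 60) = (b + 5)/(b - 5)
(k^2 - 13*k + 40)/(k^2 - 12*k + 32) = (k - 5)/(k - 4)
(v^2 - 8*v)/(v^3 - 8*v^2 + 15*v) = (v - 8)/(v^2 - 8*v + 15)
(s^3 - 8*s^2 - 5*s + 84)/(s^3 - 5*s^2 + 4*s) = (s^2 - 4*s - 21)/(s*(s - 1))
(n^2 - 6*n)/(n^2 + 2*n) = (n - 6)/(n + 2)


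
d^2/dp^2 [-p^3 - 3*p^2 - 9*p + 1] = -6*p - 6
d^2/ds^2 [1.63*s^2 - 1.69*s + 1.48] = 3.26000000000000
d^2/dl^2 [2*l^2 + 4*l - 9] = 4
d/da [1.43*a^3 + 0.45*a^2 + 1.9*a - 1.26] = 4.29*a^2 + 0.9*a + 1.9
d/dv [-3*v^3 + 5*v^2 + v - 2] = -9*v^2 + 10*v + 1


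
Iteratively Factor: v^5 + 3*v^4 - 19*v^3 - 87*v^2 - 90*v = (v + 3)*(v^4 - 19*v^2 - 30*v) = (v + 2)*(v + 3)*(v^3 - 2*v^2 - 15*v) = (v - 5)*(v + 2)*(v + 3)*(v^2 + 3*v) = v*(v - 5)*(v + 2)*(v + 3)*(v + 3)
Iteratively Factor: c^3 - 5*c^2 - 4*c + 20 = (c - 2)*(c^2 - 3*c - 10) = (c - 2)*(c + 2)*(c - 5)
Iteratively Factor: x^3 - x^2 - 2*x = (x + 1)*(x^2 - 2*x) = (x - 2)*(x + 1)*(x)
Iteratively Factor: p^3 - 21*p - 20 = (p + 4)*(p^2 - 4*p - 5) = (p - 5)*(p + 4)*(p + 1)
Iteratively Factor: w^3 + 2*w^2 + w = (w)*(w^2 + 2*w + 1) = w*(w + 1)*(w + 1)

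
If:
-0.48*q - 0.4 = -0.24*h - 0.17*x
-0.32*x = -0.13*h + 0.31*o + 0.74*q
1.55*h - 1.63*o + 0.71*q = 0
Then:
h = 1.21067821067821 - 1.04583439436381*x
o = 1.05194805194805 - 1.06800993124523*x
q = -0.168750530515236*x - 0.227994227994228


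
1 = 1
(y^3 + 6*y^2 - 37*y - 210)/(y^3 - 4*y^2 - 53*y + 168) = (y^2 - y - 30)/(y^2 - 11*y + 24)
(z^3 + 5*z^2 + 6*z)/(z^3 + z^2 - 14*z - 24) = z/(z - 4)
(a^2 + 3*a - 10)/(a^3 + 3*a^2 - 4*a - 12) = (a + 5)/(a^2 + 5*a + 6)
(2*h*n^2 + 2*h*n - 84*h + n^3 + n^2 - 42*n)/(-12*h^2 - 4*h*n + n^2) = (-n^2 - n + 42)/(6*h - n)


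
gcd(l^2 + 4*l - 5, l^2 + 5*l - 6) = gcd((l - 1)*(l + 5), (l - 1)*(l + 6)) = l - 1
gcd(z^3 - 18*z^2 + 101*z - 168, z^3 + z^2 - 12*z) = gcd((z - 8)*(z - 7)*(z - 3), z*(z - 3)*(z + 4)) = z - 3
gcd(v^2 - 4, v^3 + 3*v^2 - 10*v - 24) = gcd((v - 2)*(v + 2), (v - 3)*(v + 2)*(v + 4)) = v + 2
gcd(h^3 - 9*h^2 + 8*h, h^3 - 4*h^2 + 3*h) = h^2 - h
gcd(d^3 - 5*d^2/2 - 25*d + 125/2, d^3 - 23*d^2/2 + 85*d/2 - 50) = d^2 - 15*d/2 + 25/2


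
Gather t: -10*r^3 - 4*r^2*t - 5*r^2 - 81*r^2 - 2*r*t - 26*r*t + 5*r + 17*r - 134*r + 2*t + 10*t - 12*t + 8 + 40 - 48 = -10*r^3 - 86*r^2 - 112*r + t*(-4*r^2 - 28*r)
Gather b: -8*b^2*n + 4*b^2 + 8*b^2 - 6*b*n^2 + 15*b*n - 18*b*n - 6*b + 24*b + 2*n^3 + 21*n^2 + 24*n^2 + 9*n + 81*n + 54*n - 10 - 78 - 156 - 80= b^2*(12 - 8*n) + b*(-6*n^2 - 3*n + 18) + 2*n^3 + 45*n^2 + 144*n - 324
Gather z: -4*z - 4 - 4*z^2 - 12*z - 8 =-4*z^2 - 16*z - 12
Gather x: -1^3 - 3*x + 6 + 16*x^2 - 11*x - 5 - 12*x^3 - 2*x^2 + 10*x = -12*x^3 + 14*x^2 - 4*x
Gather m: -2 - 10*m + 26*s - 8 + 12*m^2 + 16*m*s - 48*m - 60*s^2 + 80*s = 12*m^2 + m*(16*s - 58) - 60*s^2 + 106*s - 10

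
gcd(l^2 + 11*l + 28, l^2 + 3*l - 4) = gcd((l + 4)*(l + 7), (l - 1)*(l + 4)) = l + 4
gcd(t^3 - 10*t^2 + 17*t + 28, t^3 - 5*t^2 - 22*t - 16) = t + 1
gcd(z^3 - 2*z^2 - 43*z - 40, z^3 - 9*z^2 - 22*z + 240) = z^2 - 3*z - 40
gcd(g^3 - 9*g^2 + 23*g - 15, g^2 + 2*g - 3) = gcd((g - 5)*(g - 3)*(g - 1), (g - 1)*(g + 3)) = g - 1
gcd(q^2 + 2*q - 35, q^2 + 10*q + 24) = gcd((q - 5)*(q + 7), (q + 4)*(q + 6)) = 1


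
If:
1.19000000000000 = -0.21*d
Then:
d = -5.67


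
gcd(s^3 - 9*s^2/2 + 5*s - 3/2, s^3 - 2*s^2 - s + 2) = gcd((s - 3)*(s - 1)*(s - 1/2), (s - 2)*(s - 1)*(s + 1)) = s - 1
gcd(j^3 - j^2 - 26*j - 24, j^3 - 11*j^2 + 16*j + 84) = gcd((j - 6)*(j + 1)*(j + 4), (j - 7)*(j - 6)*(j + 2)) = j - 6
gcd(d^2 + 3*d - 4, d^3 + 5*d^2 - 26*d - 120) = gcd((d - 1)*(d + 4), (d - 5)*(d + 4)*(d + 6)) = d + 4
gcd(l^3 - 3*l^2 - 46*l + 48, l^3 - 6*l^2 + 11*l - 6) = l - 1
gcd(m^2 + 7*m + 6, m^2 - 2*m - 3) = m + 1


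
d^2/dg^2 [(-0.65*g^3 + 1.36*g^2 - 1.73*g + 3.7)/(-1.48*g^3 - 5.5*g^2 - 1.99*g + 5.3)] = (3.5527136788005e-15*g^7 - 16.539888*g^6 + 11.250072*g^5 + 72.455472*g^4 - 463.949622*g^3 - 853.0893*g^2 - 4.98779999999994*g - 284.92692)/(3.241792*g^9 + 36.1416*g^8 + 147.386688*g^7 + 228.73924*g^6 - 60.676656*g^5 - 509.29071*g^4 - 215.450801*g^3 + 400.51941*g^2 + 167.6973*g - 148.877)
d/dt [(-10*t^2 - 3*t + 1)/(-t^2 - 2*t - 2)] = (17*t^2 + 42*t + 8)/(t^4 + 4*t^3 + 8*t^2 + 8*t + 4)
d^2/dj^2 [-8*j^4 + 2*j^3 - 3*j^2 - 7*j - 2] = -96*j^2 + 12*j - 6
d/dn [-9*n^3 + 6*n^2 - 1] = 3*n*(4 - 9*n)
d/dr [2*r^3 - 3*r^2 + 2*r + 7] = 6*r^2 - 6*r + 2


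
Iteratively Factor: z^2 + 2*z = (z + 2)*(z)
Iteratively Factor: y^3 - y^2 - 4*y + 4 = (y - 2)*(y^2 + y - 2) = (y - 2)*(y - 1)*(y + 2)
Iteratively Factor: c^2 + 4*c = (c)*(c + 4)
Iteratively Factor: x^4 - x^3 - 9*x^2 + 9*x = (x - 1)*(x^3 - 9*x) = x*(x - 1)*(x^2 - 9) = x*(x - 3)*(x - 1)*(x + 3)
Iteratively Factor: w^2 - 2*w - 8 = (w - 4)*(w + 2)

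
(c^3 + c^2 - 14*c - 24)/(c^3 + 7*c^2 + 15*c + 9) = (c^2 - 2*c - 8)/(c^2 + 4*c + 3)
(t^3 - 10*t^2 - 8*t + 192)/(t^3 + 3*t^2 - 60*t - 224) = (t - 6)/(t + 7)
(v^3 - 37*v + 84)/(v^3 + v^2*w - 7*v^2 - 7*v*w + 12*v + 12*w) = (v + 7)/(v + w)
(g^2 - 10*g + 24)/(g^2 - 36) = (g - 4)/(g + 6)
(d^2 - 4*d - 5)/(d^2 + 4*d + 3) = (d - 5)/(d + 3)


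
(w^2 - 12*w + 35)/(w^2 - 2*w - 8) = (-w^2 + 12*w - 35)/(-w^2 + 2*w + 8)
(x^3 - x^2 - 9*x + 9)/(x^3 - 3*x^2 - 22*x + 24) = (x^2 - 9)/(x^2 - 2*x - 24)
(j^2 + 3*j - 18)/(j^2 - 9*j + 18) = (j + 6)/(j - 6)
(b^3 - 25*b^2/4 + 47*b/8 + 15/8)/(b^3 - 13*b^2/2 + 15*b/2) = (b + 1/4)/b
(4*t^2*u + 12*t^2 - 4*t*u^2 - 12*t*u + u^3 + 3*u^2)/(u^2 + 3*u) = 4*t^2/u - 4*t + u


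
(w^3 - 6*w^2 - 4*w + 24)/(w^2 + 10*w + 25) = (w^3 - 6*w^2 - 4*w + 24)/(w^2 + 10*w + 25)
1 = 1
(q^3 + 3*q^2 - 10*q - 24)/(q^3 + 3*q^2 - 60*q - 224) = (q^2 - q - 6)/(q^2 - q - 56)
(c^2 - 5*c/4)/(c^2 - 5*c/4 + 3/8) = 2*c*(4*c - 5)/(8*c^2 - 10*c + 3)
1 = 1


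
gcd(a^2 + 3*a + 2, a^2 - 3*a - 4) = a + 1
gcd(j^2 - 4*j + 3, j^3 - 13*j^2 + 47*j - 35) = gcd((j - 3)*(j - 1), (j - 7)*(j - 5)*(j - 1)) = j - 1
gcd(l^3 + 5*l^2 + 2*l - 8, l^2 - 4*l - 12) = l + 2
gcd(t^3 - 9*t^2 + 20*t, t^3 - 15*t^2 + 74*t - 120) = t^2 - 9*t + 20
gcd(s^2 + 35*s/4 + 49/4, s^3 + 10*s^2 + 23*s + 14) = s + 7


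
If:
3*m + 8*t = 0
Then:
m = -8*t/3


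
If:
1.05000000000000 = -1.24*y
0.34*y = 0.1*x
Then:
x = -2.88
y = -0.85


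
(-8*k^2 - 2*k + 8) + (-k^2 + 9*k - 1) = -9*k^2 + 7*k + 7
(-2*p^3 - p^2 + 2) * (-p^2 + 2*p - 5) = 2*p^5 - 3*p^4 + 8*p^3 + 3*p^2 + 4*p - 10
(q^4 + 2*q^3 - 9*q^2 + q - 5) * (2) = 2*q^4 + 4*q^3 - 18*q^2 + 2*q - 10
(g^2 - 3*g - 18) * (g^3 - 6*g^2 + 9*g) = g^5 - 9*g^4 + 9*g^3 + 81*g^2 - 162*g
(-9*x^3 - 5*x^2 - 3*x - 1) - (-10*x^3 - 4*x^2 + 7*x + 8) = x^3 - x^2 - 10*x - 9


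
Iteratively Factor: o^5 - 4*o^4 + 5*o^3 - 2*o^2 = (o - 1)*(o^4 - 3*o^3 + 2*o^2) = o*(o - 1)*(o^3 - 3*o^2 + 2*o) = o*(o - 2)*(o - 1)*(o^2 - o) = o*(o - 2)*(o - 1)^2*(o)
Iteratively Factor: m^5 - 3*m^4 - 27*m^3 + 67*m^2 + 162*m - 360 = (m - 3)*(m^4 - 27*m^2 - 14*m + 120) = (m - 3)*(m - 2)*(m^3 + 2*m^2 - 23*m - 60) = (m - 3)*(m - 2)*(m + 4)*(m^2 - 2*m - 15) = (m - 3)*(m - 2)*(m + 3)*(m + 4)*(m - 5)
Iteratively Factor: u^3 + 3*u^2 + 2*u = (u + 1)*(u^2 + 2*u) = u*(u + 1)*(u + 2)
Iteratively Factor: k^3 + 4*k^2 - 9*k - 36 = (k + 3)*(k^2 + k - 12) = (k - 3)*(k + 3)*(k + 4)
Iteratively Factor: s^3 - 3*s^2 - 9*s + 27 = (s + 3)*(s^2 - 6*s + 9) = (s - 3)*(s + 3)*(s - 3)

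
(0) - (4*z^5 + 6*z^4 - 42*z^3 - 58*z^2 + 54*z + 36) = -4*z^5 - 6*z^4 + 42*z^3 + 58*z^2 - 54*z - 36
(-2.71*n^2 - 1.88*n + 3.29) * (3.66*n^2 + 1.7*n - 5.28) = -9.9186*n^4 - 11.4878*n^3 + 23.1542*n^2 + 15.5194*n - 17.3712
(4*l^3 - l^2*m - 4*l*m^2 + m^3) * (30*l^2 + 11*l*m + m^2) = 120*l^5 + 14*l^4*m - 127*l^3*m^2 - 15*l^2*m^3 + 7*l*m^4 + m^5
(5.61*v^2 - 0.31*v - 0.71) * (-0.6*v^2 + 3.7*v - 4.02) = -3.366*v^4 + 20.943*v^3 - 23.2732*v^2 - 1.3808*v + 2.8542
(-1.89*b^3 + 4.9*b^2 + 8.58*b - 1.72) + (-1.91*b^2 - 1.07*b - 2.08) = -1.89*b^3 + 2.99*b^2 + 7.51*b - 3.8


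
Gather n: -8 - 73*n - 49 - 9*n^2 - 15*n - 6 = -9*n^2 - 88*n - 63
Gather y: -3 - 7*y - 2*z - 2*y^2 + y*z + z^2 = -2*y^2 + y*(z - 7) + z^2 - 2*z - 3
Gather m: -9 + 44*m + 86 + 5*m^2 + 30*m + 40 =5*m^2 + 74*m + 117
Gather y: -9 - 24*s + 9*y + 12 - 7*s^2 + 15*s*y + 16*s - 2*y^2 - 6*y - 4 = -7*s^2 - 8*s - 2*y^2 + y*(15*s + 3) - 1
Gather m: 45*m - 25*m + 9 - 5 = 20*m + 4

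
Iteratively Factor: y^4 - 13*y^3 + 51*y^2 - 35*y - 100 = (y - 5)*(y^3 - 8*y^2 + 11*y + 20) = (y - 5)^2*(y^2 - 3*y - 4) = (y - 5)^2*(y - 4)*(y + 1)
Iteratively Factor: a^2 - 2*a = (a)*(a - 2)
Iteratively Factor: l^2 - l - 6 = (l - 3)*(l + 2)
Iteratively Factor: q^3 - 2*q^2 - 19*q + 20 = (q - 1)*(q^2 - q - 20) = (q - 5)*(q - 1)*(q + 4)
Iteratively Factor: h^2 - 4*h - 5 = (h + 1)*(h - 5)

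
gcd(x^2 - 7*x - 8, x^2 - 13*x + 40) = x - 8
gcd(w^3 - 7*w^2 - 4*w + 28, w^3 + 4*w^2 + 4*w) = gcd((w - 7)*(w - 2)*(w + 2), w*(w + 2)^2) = w + 2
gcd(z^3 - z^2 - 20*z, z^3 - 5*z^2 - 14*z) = z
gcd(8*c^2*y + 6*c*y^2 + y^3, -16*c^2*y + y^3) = 4*c*y + y^2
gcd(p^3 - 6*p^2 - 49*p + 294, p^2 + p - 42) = p^2 + p - 42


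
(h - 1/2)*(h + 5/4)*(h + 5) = h^3 + 23*h^2/4 + 25*h/8 - 25/8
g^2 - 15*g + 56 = (g - 8)*(g - 7)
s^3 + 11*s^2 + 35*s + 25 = (s + 1)*(s + 5)^2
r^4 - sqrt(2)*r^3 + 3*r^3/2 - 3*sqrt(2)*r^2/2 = r^2*(r + 3/2)*(r - sqrt(2))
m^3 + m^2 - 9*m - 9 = (m - 3)*(m + 1)*(m + 3)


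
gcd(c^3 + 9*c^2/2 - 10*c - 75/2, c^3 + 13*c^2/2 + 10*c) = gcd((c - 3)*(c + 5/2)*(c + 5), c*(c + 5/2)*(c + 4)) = c + 5/2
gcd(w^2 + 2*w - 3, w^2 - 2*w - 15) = w + 3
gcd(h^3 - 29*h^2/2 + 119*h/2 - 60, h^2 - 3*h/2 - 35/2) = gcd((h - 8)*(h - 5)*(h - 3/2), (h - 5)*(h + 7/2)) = h - 5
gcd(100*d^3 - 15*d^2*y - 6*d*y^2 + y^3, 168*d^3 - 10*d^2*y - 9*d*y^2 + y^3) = 4*d + y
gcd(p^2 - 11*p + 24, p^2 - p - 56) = p - 8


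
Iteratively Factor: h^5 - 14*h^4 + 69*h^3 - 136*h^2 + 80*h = (h - 4)*(h^4 - 10*h^3 + 29*h^2 - 20*h) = (h - 4)^2*(h^3 - 6*h^2 + 5*h) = (h - 4)^2*(h - 1)*(h^2 - 5*h) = h*(h - 4)^2*(h - 1)*(h - 5)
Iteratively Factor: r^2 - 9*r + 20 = (r - 4)*(r - 5)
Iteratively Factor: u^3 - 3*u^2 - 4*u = (u - 4)*(u^2 + u) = (u - 4)*(u + 1)*(u)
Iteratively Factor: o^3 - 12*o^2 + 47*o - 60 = (o - 5)*(o^2 - 7*o + 12) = (o - 5)*(o - 4)*(o - 3)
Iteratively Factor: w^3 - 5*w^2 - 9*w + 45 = (w + 3)*(w^2 - 8*w + 15) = (w - 5)*(w + 3)*(w - 3)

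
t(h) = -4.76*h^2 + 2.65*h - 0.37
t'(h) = 2.65 - 9.52*h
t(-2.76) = -43.94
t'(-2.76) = 28.93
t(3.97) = -64.87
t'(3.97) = -35.14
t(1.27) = -4.68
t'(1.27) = -9.44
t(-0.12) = -0.76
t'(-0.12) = 3.79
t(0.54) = -0.33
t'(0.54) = -2.49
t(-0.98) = -7.54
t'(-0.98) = 11.98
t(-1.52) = -15.40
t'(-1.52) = 17.12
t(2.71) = -28.15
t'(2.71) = -23.15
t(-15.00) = -1111.12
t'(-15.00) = 145.45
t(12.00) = -654.01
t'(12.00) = -111.59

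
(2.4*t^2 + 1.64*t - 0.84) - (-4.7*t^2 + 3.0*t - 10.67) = 7.1*t^2 - 1.36*t + 9.83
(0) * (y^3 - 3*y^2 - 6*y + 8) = 0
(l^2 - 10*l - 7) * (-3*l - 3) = -3*l^3 + 27*l^2 + 51*l + 21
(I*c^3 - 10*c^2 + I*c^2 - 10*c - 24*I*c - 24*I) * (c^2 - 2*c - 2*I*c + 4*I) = I*c^5 - 8*c^4 - I*c^4 + 8*c^3 - 6*I*c^3 - 32*c^2 + 4*I*c^2 + 48*c + 8*I*c + 96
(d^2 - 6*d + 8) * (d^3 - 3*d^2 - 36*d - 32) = d^5 - 9*d^4 - 10*d^3 + 160*d^2 - 96*d - 256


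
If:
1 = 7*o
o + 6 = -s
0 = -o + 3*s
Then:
No Solution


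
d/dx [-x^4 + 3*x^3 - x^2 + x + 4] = -4*x^3 + 9*x^2 - 2*x + 1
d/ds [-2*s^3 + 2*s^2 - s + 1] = -6*s^2 + 4*s - 1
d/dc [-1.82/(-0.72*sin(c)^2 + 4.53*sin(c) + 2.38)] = (8.2446 - 2.6208*sin(c))*cos(c)/(-0.72*sin(c)^2 + 4.53*sin(c) + 2.38)^2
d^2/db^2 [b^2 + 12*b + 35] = 2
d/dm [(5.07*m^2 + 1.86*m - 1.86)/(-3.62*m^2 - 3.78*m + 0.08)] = (-12.4314*m^2 - 12.6552*m - 6.882)/(13.1044*m^4 + 27.3672*m^3 + 13.7092*m^2 - 0.6048*m + 0.0064)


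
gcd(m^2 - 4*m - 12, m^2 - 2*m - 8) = m + 2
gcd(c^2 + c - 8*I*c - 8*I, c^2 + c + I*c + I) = c + 1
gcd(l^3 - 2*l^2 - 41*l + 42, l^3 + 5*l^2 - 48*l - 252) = l^2 - l - 42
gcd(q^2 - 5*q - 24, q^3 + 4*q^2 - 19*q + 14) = 1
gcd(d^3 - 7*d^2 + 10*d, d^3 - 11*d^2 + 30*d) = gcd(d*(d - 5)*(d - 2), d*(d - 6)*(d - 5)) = d^2 - 5*d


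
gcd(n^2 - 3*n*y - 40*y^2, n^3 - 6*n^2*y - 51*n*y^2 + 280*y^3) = -n + 8*y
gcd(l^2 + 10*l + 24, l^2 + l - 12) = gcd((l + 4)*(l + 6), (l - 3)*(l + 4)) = l + 4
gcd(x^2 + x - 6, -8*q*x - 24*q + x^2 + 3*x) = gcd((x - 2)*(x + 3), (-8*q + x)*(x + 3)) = x + 3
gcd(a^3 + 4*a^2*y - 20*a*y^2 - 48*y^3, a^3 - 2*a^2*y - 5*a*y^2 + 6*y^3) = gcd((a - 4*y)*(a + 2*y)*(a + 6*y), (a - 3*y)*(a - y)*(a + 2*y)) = a + 2*y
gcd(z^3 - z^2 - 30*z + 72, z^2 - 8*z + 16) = z - 4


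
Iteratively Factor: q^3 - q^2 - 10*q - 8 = (q + 1)*(q^2 - 2*q - 8) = (q + 1)*(q + 2)*(q - 4)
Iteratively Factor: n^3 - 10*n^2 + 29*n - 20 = (n - 5)*(n^2 - 5*n + 4) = (n - 5)*(n - 1)*(n - 4)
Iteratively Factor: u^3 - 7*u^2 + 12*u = (u)*(u^2 - 7*u + 12) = u*(u - 3)*(u - 4)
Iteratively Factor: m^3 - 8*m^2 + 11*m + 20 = (m - 4)*(m^2 - 4*m - 5) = (m - 5)*(m - 4)*(m + 1)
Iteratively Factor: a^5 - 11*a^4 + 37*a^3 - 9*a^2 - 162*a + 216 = (a - 4)*(a^4 - 7*a^3 + 9*a^2 + 27*a - 54) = (a - 4)*(a - 3)*(a^3 - 4*a^2 - 3*a + 18) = (a - 4)*(a - 3)*(a + 2)*(a^2 - 6*a + 9) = (a - 4)*(a - 3)^2*(a + 2)*(a - 3)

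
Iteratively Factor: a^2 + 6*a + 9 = (a + 3)*(a + 3)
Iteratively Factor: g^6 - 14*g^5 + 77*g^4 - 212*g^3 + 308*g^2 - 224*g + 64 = (g - 1)*(g^5 - 13*g^4 + 64*g^3 - 148*g^2 + 160*g - 64) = (g - 2)*(g - 1)*(g^4 - 11*g^3 + 42*g^2 - 64*g + 32) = (g - 2)^2*(g - 1)*(g^3 - 9*g^2 + 24*g - 16) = (g - 4)*(g - 2)^2*(g - 1)*(g^2 - 5*g + 4) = (g - 4)*(g - 2)^2*(g - 1)^2*(g - 4)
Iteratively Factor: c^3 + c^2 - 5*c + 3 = (c + 3)*(c^2 - 2*c + 1) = (c - 1)*(c + 3)*(c - 1)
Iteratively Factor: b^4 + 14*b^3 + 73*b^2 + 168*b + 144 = (b + 3)*(b^3 + 11*b^2 + 40*b + 48) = (b + 3)^2*(b^2 + 8*b + 16) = (b + 3)^2*(b + 4)*(b + 4)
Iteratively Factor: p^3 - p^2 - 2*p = (p + 1)*(p^2 - 2*p) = (p - 2)*(p + 1)*(p)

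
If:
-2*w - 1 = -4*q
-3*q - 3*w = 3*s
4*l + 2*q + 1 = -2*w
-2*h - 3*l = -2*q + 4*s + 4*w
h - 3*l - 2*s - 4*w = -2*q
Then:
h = -7/13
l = 2/13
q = -4/39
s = 21/26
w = -55/78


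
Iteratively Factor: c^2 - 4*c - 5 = (c + 1)*(c - 5)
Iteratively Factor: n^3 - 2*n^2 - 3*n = (n - 3)*(n^2 + n) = n*(n - 3)*(n + 1)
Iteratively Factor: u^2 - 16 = (u + 4)*(u - 4)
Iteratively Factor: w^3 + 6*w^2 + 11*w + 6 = (w + 2)*(w^2 + 4*w + 3) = (w + 1)*(w + 2)*(w + 3)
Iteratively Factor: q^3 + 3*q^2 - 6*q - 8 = (q + 1)*(q^2 + 2*q - 8) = (q + 1)*(q + 4)*(q - 2)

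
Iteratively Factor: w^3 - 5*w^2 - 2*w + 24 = (w + 2)*(w^2 - 7*w + 12) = (w - 4)*(w + 2)*(w - 3)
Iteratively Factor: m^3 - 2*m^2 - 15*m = (m + 3)*(m^2 - 5*m) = (m - 5)*(m + 3)*(m)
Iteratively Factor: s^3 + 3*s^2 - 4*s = (s - 1)*(s^2 + 4*s) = (s - 1)*(s + 4)*(s)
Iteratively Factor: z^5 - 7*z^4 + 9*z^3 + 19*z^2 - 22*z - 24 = (z - 3)*(z^4 - 4*z^3 - 3*z^2 + 10*z + 8) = (z - 4)*(z - 3)*(z^3 - 3*z - 2) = (z - 4)*(z - 3)*(z - 2)*(z^2 + 2*z + 1) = (z - 4)*(z - 3)*(z - 2)*(z + 1)*(z + 1)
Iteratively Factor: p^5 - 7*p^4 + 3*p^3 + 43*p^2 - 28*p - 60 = (p - 2)*(p^4 - 5*p^3 - 7*p^2 + 29*p + 30) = (p - 3)*(p - 2)*(p^3 - 2*p^2 - 13*p - 10) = (p - 3)*(p - 2)*(p + 1)*(p^2 - 3*p - 10) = (p - 3)*(p - 2)*(p + 1)*(p + 2)*(p - 5)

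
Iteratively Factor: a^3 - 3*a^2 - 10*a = (a + 2)*(a^2 - 5*a) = (a - 5)*(a + 2)*(a)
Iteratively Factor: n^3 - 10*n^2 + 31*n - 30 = (n - 2)*(n^2 - 8*n + 15) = (n - 5)*(n - 2)*(n - 3)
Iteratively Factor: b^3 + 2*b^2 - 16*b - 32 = (b - 4)*(b^2 + 6*b + 8) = (b - 4)*(b + 2)*(b + 4)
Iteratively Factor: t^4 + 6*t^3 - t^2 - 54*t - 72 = (t - 3)*(t^3 + 9*t^2 + 26*t + 24) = (t - 3)*(t + 3)*(t^2 + 6*t + 8) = (t - 3)*(t + 3)*(t + 4)*(t + 2)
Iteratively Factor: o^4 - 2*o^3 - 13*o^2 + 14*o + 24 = (o - 4)*(o^3 + 2*o^2 - 5*o - 6) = (o - 4)*(o + 3)*(o^2 - o - 2) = (o - 4)*(o + 1)*(o + 3)*(o - 2)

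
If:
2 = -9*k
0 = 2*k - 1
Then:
No Solution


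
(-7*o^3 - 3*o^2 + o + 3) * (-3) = 21*o^3 + 9*o^2 - 3*o - 9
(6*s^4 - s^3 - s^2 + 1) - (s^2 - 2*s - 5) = 6*s^4 - s^3 - 2*s^2 + 2*s + 6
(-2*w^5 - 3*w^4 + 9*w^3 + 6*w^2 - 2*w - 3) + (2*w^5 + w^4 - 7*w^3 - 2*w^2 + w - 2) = -2*w^4 + 2*w^3 + 4*w^2 - w - 5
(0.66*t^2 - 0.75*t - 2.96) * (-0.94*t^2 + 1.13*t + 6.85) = -0.6204*t^4 + 1.4508*t^3 + 6.4559*t^2 - 8.4823*t - 20.276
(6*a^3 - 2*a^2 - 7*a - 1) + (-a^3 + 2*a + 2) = 5*a^3 - 2*a^2 - 5*a + 1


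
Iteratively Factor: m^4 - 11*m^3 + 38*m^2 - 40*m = (m - 5)*(m^3 - 6*m^2 + 8*m) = (m - 5)*(m - 4)*(m^2 - 2*m) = (m - 5)*(m - 4)*(m - 2)*(m)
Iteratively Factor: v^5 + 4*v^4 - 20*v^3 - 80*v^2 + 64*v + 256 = (v + 4)*(v^4 - 20*v^2 + 64) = (v - 4)*(v + 4)*(v^3 + 4*v^2 - 4*v - 16) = (v - 4)*(v - 2)*(v + 4)*(v^2 + 6*v + 8) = (v - 4)*(v - 2)*(v + 4)^2*(v + 2)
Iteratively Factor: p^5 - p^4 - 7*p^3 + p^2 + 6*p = (p)*(p^4 - p^3 - 7*p^2 + p + 6) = p*(p + 1)*(p^3 - 2*p^2 - 5*p + 6) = p*(p - 3)*(p + 1)*(p^2 + p - 2) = p*(p - 3)*(p + 1)*(p + 2)*(p - 1)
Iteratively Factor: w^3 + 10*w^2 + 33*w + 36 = (w + 3)*(w^2 + 7*w + 12) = (w + 3)*(w + 4)*(w + 3)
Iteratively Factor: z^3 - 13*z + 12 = (z - 3)*(z^2 + 3*z - 4) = (z - 3)*(z - 1)*(z + 4)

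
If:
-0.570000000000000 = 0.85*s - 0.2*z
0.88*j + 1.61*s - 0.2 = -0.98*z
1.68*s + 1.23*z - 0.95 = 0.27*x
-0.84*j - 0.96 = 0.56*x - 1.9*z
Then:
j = -17.42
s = 2.20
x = 65.88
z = 12.22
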